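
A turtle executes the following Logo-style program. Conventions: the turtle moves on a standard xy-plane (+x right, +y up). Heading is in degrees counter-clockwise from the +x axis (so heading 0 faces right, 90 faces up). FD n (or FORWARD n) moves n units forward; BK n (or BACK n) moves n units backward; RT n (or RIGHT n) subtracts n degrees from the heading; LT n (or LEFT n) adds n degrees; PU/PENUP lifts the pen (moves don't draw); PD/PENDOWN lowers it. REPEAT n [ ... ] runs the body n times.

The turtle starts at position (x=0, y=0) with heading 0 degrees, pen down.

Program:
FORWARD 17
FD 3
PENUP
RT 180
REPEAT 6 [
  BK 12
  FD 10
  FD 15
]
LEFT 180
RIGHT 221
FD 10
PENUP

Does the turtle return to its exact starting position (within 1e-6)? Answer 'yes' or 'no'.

Answer: no

Derivation:
Executing turtle program step by step:
Start: pos=(0,0), heading=0, pen down
FD 17: (0,0) -> (17,0) [heading=0, draw]
FD 3: (17,0) -> (20,0) [heading=0, draw]
PU: pen up
RT 180: heading 0 -> 180
REPEAT 6 [
  -- iteration 1/6 --
  BK 12: (20,0) -> (32,0) [heading=180, move]
  FD 10: (32,0) -> (22,0) [heading=180, move]
  FD 15: (22,0) -> (7,0) [heading=180, move]
  -- iteration 2/6 --
  BK 12: (7,0) -> (19,0) [heading=180, move]
  FD 10: (19,0) -> (9,0) [heading=180, move]
  FD 15: (9,0) -> (-6,0) [heading=180, move]
  -- iteration 3/6 --
  BK 12: (-6,0) -> (6,0) [heading=180, move]
  FD 10: (6,0) -> (-4,0) [heading=180, move]
  FD 15: (-4,0) -> (-19,0) [heading=180, move]
  -- iteration 4/6 --
  BK 12: (-19,0) -> (-7,0) [heading=180, move]
  FD 10: (-7,0) -> (-17,0) [heading=180, move]
  FD 15: (-17,0) -> (-32,0) [heading=180, move]
  -- iteration 5/6 --
  BK 12: (-32,0) -> (-20,0) [heading=180, move]
  FD 10: (-20,0) -> (-30,0) [heading=180, move]
  FD 15: (-30,0) -> (-45,0) [heading=180, move]
  -- iteration 6/6 --
  BK 12: (-45,0) -> (-33,0) [heading=180, move]
  FD 10: (-33,0) -> (-43,0) [heading=180, move]
  FD 15: (-43,0) -> (-58,0) [heading=180, move]
]
LT 180: heading 180 -> 0
RT 221: heading 0 -> 139
FD 10: (-58,0) -> (-65.547,6.561) [heading=139, move]
PU: pen up
Final: pos=(-65.547,6.561), heading=139, 2 segment(s) drawn

Start position: (0, 0)
Final position: (-65.547, 6.561)
Distance = 65.875; >= 1e-6 -> NOT closed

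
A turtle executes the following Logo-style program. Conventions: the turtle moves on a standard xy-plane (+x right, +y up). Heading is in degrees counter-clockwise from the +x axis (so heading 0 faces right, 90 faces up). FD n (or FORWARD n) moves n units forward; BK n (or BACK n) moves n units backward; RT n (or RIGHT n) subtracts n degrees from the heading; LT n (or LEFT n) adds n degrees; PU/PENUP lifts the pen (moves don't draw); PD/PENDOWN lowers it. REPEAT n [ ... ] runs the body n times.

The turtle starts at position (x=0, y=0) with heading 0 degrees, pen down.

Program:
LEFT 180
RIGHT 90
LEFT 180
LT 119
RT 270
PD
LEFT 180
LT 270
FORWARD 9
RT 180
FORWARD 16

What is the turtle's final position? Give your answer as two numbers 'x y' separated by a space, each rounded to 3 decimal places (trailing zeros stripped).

Answer: 6.122 3.394

Derivation:
Executing turtle program step by step:
Start: pos=(0,0), heading=0, pen down
LT 180: heading 0 -> 180
RT 90: heading 180 -> 90
LT 180: heading 90 -> 270
LT 119: heading 270 -> 29
RT 270: heading 29 -> 119
PD: pen down
LT 180: heading 119 -> 299
LT 270: heading 299 -> 209
FD 9: (0,0) -> (-7.872,-4.363) [heading=209, draw]
RT 180: heading 209 -> 29
FD 16: (-7.872,-4.363) -> (6.122,3.394) [heading=29, draw]
Final: pos=(6.122,3.394), heading=29, 2 segment(s) drawn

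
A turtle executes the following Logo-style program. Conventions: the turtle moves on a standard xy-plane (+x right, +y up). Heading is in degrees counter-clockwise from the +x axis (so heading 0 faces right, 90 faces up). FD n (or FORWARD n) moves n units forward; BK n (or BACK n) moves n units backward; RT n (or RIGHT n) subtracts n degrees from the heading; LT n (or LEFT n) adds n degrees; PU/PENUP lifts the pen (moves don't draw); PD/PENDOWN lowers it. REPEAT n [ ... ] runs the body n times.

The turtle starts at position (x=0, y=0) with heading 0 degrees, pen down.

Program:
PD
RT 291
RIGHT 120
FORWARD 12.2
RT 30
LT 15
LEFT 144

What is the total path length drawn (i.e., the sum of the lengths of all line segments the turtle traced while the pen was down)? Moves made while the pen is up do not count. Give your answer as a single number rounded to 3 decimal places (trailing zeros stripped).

Answer: 12.2

Derivation:
Executing turtle program step by step:
Start: pos=(0,0), heading=0, pen down
PD: pen down
RT 291: heading 0 -> 69
RT 120: heading 69 -> 309
FD 12.2: (0,0) -> (7.678,-9.481) [heading=309, draw]
RT 30: heading 309 -> 279
LT 15: heading 279 -> 294
LT 144: heading 294 -> 78
Final: pos=(7.678,-9.481), heading=78, 1 segment(s) drawn

Segment lengths:
  seg 1: (0,0) -> (7.678,-9.481), length = 12.2
Total = 12.2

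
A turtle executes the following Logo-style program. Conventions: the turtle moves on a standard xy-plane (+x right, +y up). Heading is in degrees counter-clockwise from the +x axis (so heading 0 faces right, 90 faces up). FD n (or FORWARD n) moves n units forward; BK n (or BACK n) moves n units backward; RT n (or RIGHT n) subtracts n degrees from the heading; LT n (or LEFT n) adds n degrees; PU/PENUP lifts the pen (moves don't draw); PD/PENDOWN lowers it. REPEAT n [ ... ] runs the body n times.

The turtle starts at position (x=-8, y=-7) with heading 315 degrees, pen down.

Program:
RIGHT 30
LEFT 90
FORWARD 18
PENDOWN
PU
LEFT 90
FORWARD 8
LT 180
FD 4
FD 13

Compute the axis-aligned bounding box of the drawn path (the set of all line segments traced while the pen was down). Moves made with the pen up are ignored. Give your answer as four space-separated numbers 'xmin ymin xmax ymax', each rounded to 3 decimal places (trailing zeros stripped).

Answer: -8 -7 9.387 -2.341

Derivation:
Executing turtle program step by step:
Start: pos=(-8,-7), heading=315, pen down
RT 30: heading 315 -> 285
LT 90: heading 285 -> 15
FD 18: (-8,-7) -> (9.387,-2.341) [heading=15, draw]
PD: pen down
PU: pen up
LT 90: heading 15 -> 105
FD 8: (9.387,-2.341) -> (7.316,5.386) [heading=105, move]
LT 180: heading 105 -> 285
FD 4: (7.316,5.386) -> (8.351,1.522) [heading=285, move]
FD 13: (8.351,1.522) -> (11.716,-11.035) [heading=285, move]
Final: pos=(11.716,-11.035), heading=285, 1 segment(s) drawn

Segment endpoints: x in {-8, 9.387}, y in {-7, -2.341}
xmin=-8, ymin=-7, xmax=9.387, ymax=-2.341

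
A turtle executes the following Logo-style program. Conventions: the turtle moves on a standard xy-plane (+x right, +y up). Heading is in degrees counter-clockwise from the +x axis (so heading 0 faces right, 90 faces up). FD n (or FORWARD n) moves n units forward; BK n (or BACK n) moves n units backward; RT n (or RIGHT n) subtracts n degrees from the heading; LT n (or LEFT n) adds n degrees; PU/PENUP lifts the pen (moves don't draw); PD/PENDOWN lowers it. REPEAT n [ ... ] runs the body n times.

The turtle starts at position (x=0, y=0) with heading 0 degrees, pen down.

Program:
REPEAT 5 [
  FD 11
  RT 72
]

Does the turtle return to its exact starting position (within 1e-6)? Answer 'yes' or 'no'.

Executing turtle program step by step:
Start: pos=(0,0), heading=0, pen down
REPEAT 5 [
  -- iteration 1/5 --
  FD 11: (0,0) -> (11,0) [heading=0, draw]
  RT 72: heading 0 -> 288
  -- iteration 2/5 --
  FD 11: (11,0) -> (14.399,-10.462) [heading=288, draw]
  RT 72: heading 288 -> 216
  -- iteration 3/5 --
  FD 11: (14.399,-10.462) -> (5.5,-16.927) [heading=216, draw]
  RT 72: heading 216 -> 144
  -- iteration 4/5 --
  FD 11: (5.5,-16.927) -> (-3.399,-10.462) [heading=144, draw]
  RT 72: heading 144 -> 72
  -- iteration 5/5 --
  FD 11: (-3.399,-10.462) -> (0,0) [heading=72, draw]
  RT 72: heading 72 -> 0
]
Final: pos=(0,0), heading=0, 5 segment(s) drawn

Start position: (0, 0)
Final position: (0, 0)
Distance = 0; < 1e-6 -> CLOSED

Answer: yes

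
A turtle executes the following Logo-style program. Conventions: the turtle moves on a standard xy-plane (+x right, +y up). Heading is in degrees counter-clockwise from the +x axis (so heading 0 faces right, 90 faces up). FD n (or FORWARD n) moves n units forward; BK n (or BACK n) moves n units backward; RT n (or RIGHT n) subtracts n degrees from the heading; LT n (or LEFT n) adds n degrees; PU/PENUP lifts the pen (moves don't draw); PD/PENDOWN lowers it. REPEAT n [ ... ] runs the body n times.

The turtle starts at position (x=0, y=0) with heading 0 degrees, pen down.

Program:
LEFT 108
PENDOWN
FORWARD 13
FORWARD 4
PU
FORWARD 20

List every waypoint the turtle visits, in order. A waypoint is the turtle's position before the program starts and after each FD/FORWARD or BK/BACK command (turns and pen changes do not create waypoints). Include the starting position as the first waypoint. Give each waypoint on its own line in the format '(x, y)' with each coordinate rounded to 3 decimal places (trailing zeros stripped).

Answer: (0, 0)
(-4.017, 12.364)
(-5.253, 16.168)
(-11.434, 35.189)

Derivation:
Executing turtle program step by step:
Start: pos=(0,0), heading=0, pen down
LT 108: heading 0 -> 108
PD: pen down
FD 13: (0,0) -> (-4.017,12.364) [heading=108, draw]
FD 4: (-4.017,12.364) -> (-5.253,16.168) [heading=108, draw]
PU: pen up
FD 20: (-5.253,16.168) -> (-11.434,35.189) [heading=108, move]
Final: pos=(-11.434,35.189), heading=108, 2 segment(s) drawn
Waypoints (4 total):
(0, 0)
(-4.017, 12.364)
(-5.253, 16.168)
(-11.434, 35.189)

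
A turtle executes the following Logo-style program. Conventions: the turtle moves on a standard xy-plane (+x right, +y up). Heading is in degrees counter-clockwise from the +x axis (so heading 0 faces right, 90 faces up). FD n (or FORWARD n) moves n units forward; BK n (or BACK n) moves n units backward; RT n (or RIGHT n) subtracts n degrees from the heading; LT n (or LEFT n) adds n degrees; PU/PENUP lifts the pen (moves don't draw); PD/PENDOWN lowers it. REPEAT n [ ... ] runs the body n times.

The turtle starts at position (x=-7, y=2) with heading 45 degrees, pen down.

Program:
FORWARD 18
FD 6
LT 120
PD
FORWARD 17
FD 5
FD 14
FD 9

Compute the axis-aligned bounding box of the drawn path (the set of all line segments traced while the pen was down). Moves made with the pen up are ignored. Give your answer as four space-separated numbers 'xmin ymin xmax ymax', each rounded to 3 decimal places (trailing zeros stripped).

Executing turtle program step by step:
Start: pos=(-7,2), heading=45, pen down
FD 18: (-7,2) -> (5.728,14.728) [heading=45, draw]
FD 6: (5.728,14.728) -> (9.971,18.971) [heading=45, draw]
LT 120: heading 45 -> 165
PD: pen down
FD 17: (9.971,18.971) -> (-6.45,23.37) [heading=165, draw]
FD 5: (-6.45,23.37) -> (-11.28,24.665) [heading=165, draw]
FD 14: (-11.28,24.665) -> (-24.803,28.288) [heading=165, draw]
FD 9: (-24.803,28.288) -> (-33.496,30.617) [heading=165, draw]
Final: pos=(-33.496,30.617), heading=165, 6 segment(s) drawn

Segment endpoints: x in {-33.496, -24.803, -11.28, -7, -6.45, 5.728, 9.971}, y in {2, 14.728, 18.971, 23.37, 24.665, 28.288, 30.617}
xmin=-33.496, ymin=2, xmax=9.971, ymax=30.617

Answer: -33.496 2 9.971 30.617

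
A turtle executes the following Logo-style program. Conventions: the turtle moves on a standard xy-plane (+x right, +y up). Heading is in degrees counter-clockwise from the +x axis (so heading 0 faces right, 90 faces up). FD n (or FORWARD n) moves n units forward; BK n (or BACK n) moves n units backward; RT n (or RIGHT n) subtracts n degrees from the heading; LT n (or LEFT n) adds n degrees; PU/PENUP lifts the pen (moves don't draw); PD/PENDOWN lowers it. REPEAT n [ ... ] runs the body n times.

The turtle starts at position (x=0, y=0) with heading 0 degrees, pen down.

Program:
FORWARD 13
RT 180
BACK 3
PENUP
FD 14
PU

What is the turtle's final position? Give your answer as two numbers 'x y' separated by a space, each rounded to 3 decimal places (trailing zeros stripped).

Executing turtle program step by step:
Start: pos=(0,0), heading=0, pen down
FD 13: (0,0) -> (13,0) [heading=0, draw]
RT 180: heading 0 -> 180
BK 3: (13,0) -> (16,0) [heading=180, draw]
PU: pen up
FD 14: (16,0) -> (2,0) [heading=180, move]
PU: pen up
Final: pos=(2,0), heading=180, 2 segment(s) drawn

Answer: 2 0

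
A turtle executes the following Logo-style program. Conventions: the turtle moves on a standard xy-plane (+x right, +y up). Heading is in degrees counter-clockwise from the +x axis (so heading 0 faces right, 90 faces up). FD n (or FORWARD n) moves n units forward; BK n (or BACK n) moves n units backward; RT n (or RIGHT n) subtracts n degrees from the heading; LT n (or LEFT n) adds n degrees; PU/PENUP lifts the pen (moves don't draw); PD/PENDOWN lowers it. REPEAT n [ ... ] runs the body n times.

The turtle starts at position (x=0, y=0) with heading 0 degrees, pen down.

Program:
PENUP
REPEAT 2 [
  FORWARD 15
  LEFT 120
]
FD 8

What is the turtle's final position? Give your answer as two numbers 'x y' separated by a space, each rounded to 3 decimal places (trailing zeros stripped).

Answer: 3.5 6.062

Derivation:
Executing turtle program step by step:
Start: pos=(0,0), heading=0, pen down
PU: pen up
REPEAT 2 [
  -- iteration 1/2 --
  FD 15: (0,0) -> (15,0) [heading=0, move]
  LT 120: heading 0 -> 120
  -- iteration 2/2 --
  FD 15: (15,0) -> (7.5,12.99) [heading=120, move]
  LT 120: heading 120 -> 240
]
FD 8: (7.5,12.99) -> (3.5,6.062) [heading=240, move]
Final: pos=(3.5,6.062), heading=240, 0 segment(s) drawn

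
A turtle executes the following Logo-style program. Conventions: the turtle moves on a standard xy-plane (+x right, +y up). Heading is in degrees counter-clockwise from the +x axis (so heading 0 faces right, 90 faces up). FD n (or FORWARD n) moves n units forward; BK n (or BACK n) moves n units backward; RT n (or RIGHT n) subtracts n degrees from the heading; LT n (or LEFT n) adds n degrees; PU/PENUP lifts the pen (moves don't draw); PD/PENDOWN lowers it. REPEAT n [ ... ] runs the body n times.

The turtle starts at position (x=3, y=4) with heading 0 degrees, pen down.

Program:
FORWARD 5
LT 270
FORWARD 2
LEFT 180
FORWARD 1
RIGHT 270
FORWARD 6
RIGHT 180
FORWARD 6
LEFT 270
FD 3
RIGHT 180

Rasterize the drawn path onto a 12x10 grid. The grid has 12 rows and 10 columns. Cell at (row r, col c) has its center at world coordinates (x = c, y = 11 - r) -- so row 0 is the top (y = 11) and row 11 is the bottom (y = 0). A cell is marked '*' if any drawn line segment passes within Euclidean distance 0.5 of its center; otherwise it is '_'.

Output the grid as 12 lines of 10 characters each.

Segment 0: (3,4) -> (8,4)
Segment 1: (8,4) -> (8,2)
Segment 2: (8,2) -> (8,3)
Segment 3: (8,3) -> (2,3)
Segment 4: (2,3) -> (8,3)
Segment 5: (8,3) -> (8,0)

Answer: __________
__________
__________
__________
__________
__________
__________
___******_
__*******_
________*_
________*_
________*_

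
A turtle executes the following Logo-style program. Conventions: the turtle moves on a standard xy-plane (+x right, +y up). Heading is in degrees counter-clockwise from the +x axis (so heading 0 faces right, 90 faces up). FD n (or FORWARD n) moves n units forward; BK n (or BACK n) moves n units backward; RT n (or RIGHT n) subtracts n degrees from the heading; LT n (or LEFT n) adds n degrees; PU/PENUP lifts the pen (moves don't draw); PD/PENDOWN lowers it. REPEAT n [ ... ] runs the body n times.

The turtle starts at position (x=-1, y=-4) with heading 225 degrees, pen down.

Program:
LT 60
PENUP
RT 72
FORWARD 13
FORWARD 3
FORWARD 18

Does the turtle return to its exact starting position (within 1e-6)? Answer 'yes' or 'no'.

Answer: no

Derivation:
Executing turtle program step by step:
Start: pos=(-1,-4), heading=225, pen down
LT 60: heading 225 -> 285
PU: pen up
RT 72: heading 285 -> 213
FD 13: (-1,-4) -> (-11.903,-11.08) [heading=213, move]
FD 3: (-11.903,-11.08) -> (-14.419,-12.714) [heading=213, move]
FD 18: (-14.419,-12.714) -> (-29.515,-22.518) [heading=213, move]
Final: pos=(-29.515,-22.518), heading=213, 0 segment(s) drawn

Start position: (-1, -4)
Final position: (-29.515, -22.518)
Distance = 34; >= 1e-6 -> NOT closed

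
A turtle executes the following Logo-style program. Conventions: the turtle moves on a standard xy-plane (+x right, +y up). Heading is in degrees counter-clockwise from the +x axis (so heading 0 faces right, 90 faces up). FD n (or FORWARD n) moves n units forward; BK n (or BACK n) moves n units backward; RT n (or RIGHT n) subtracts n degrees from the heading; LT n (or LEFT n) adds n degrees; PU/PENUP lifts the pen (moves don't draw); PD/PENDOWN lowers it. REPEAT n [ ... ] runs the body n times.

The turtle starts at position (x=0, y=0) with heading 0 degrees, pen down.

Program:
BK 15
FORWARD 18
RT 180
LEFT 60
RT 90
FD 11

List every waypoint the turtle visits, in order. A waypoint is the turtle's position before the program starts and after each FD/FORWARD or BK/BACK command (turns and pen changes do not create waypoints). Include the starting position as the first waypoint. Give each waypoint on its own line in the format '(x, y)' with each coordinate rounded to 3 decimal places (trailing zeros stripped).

Answer: (0, 0)
(-15, 0)
(3, 0)
(-6.526, 5.5)

Derivation:
Executing turtle program step by step:
Start: pos=(0,0), heading=0, pen down
BK 15: (0,0) -> (-15,0) [heading=0, draw]
FD 18: (-15,0) -> (3,0) [heading=0, draw]
RT 180: heading 0 -> 180
LT 60: heading 180 -> 240
RT 90: heading 240 -> 150
FD 11: (3,0) -> (-6.526,5.5) [heading=150, draw]
Final: pos=(-6.526,5.5), heading=150, 3 segment(s) drawn
Waypoints (4 total):
(0, 0)
(-15, 0)
(3, 0)
(-6.526, 5.5)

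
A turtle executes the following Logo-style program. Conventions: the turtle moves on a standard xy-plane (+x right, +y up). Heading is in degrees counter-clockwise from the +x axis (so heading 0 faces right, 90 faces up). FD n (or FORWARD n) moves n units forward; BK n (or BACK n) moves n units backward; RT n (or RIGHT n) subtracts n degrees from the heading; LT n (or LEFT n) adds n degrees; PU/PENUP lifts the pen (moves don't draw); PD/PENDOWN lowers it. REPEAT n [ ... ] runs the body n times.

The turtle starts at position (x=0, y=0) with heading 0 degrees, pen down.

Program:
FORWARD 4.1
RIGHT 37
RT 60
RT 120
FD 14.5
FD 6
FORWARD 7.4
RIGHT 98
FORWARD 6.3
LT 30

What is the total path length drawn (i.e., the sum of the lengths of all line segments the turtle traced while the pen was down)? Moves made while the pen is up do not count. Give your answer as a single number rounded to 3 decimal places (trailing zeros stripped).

Answer: 38.3

Derivation:
Executing turtle program step by step:
Start: pos=(0,0), heading=0, pen down
FD 4.1: (0,0) -> (4.1,0) [heading=0, draw]
RT 37: heading 0 -> 323
RT 60: heading 323 -> 263
RT 120: heading 263 -> 143
FD 14.5: (4.1,0) -> (-7.48,8.726) [heading=143, draw]
FD 6: (-7.48,8.726) -> (-12.272,12.337) [heading=143, draw]
FD 7.4: (-12.272,12.337) -> (-18.182,16.791) [heading=143, draw]
RT 98: heading 143 -> 45
FD 6.3: (-18.182,16.791) -> (-13.727,21.245) [heading=45, draw]
LT 30: heading 45 -> 75
Final: pos=(-13.727,21.245), heading=75, 5 segment(s) drawn

Segment lengths:
  seg 1: (0,0) -> (4.1,0), length = 4.1
  seg 2: (4.1,0) -> (-7.48,8.726), length = 14.5
  seg 3: (-7.48,8.726) -> (-12.272,12.337), length = 6
  seg 4: (-12.272,12.337) -> (-18.182,16.791), length = 7.4
  seg 5: (-18.182,16.791) -> (-13.727,21.245), length = 6.3
Total = 38.3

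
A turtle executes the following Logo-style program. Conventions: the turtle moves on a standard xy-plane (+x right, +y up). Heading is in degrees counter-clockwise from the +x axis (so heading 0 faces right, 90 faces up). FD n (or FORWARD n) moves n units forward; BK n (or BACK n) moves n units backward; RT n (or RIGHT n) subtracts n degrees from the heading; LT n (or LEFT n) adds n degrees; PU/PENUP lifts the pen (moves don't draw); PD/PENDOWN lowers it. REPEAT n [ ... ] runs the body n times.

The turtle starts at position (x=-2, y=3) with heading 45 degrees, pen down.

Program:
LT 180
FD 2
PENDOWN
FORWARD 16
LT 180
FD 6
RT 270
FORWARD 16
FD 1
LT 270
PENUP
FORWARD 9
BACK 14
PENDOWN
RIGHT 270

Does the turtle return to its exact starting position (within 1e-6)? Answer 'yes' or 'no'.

Answer: no

Derivation:
Executing turtle program step by step:
Start: pos=(-2,3), heading=45, pen down
LT 180: heading 45 -> 225
FD 2: (-2,3) -> (-3.414,1.586) [heading=225, draw]
PD: pen down
FD 16: (-3.414,1.586) -> (-14.728,-9.728) [heading=225, draw]
LT 180: heading 225 -> 45
FD 6: (-14.728,-9.728) -> (-10.485,-5.485) [heading=45, draw]
RT 270: heading 45 -> 135
FD 16: (-10.485,-5.485) -> (-21.799,5.828) [heading=135, draw]
FD 1: (-21.799,5.828) -> (-22.506,6.536) [heading=135, draw]
LT 270: heading 135 -> 45
PU: pen up
FD 9: (-22.506,6.536) -> (-16.142,12.899) [heading=45, move]
BK 14: (-16.142,12.899) -> (-26.042,3) [heading=45, move]
PD: pen down
RT 270: heading 45 -> 135
Final: pos=(-26.042,3), heading=135, 5 segment(s) drawn

Start position: (-2, 3)
Final position: (-26.042, 3)
Distance = 24.042; >= 1e-6 -> NOT closed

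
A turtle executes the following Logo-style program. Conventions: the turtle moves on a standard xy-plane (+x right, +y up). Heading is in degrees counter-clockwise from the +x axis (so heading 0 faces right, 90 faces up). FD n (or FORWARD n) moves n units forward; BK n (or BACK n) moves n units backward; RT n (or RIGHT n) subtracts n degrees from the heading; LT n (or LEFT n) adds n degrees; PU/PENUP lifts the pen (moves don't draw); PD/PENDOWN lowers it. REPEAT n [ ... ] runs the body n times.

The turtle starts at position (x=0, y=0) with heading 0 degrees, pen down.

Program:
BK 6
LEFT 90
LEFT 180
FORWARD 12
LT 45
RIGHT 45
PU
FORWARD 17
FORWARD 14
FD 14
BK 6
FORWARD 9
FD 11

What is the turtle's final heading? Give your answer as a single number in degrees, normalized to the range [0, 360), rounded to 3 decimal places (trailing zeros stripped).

Executing turtle program step by step:
Start: pos=(0,0), heading=0, pen down
BK 6: (0,0) -> (-6,0) [heading=0, draw]
LT 90: heading 0 -> 90
LT 180: heading 90 -> 270
FD 12: (-6,0) -> (-6,-12) [heading=270, draw]
LT 45: heading 270 -> 315
RT 45: heading 315 -> 270
PU: pen up
FD 17: (-6,-12) -> (-6,-29) [heading=270, move]
FD 14: (-6,-29) -> (-6,-43) [heading=270, move]
FD 14: (-6,-43) -> (-6,-57) [heading=270, move]
BK 6: (-6,-57) -> (-6,-51) [heading=270, move]
FD 9: (-6,-51) -> (-6,-60) [heading=270, move]
FD 11: (-6,-60) -> (-6,-71) [heading=270, move]
Final: pos=(-6,-71), heading=270, 2 segment(s) drawn

Answer: 270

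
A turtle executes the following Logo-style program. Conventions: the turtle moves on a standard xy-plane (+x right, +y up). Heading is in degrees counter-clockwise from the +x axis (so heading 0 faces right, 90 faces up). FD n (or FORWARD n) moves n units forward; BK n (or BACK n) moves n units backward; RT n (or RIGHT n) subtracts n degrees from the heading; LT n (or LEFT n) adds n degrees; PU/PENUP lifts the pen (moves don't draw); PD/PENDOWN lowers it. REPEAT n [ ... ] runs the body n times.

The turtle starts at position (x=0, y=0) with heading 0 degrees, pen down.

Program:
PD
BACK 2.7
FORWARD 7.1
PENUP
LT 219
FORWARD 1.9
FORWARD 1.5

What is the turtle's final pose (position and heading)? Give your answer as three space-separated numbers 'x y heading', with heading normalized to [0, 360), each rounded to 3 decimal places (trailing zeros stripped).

Answer: 1.758 -2.14 219

Derivation:
Executing turtle program step by step:
Start: pos=(0,0), heading=0, pen down
PD: pen down
BK 2.7: (0,0) -> (-2.7,0) [heading=0, draw]
FD 7.1: (-2.7,0) -> (4.4,0) [heading=0, draw]
PU: pen up
LT 219: heading 0 -> 219
FD 1.9: (4.4,0) -> (2.923,-1.196) [heading=219, move]
FD 1.5: (2.923,-1.196) -> (1.758,-2.14) [heading=219, move]
Final: pos=(1.758,-2.14), heading=219, 2 segment(s) drawn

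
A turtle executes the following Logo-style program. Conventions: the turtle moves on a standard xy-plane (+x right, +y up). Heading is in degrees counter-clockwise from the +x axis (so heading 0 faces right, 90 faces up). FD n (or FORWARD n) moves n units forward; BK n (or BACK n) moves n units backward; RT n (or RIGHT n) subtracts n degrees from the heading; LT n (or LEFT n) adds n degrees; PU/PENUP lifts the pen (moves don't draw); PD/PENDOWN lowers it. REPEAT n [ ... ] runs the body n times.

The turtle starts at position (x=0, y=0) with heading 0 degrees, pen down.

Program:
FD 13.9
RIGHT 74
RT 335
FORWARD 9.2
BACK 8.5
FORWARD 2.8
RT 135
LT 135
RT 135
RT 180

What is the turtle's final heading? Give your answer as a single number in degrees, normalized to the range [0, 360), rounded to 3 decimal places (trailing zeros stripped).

Executing turtle program step by step:
Start: pos=(0,0), heading=0, pen down
FD 13.9: (0,0) -> (13.9,0) [heading=0, draw]
RT 74: heading 0 -> 286
RT 335: heading 286 -> 311
FD 9.2: (13.9,0) -> (19.936,-6.943) [heading=311, draw]
BK 8.5: (19.936,-6.943) -> (14.359,-0.528) [heading=311, draw]
FD 2.8: (14.359,-0.528) -> (16.196,-2.641) [heading=311, draw]
RT 135: heading 311 -> 176
LT 135: heading 176 -> 311
RT 135: heading 311 -> 176
RT 180: heading 176 -> 356
Final: pos=(16.196,-2.641), heading=356, 4 segment(s) drawn

Answer: 356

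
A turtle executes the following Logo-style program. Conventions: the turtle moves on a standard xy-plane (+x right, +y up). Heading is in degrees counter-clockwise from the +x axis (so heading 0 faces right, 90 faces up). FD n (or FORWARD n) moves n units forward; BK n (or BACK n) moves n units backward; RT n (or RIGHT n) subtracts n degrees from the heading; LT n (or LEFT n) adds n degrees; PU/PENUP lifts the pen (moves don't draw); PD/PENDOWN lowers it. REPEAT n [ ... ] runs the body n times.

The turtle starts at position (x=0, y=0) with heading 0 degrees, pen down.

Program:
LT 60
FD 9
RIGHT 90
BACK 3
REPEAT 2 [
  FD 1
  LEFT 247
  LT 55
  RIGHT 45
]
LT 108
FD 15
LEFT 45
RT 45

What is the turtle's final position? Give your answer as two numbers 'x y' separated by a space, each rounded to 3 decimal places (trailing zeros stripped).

Executing turtle program step by step:
Start: pos=(0,0), heading=0, pen down
LT 60: heading 0 -> 60
FD 9: (0,0) -> (4.5,7.794) [heading=60, draw]
RT 90: heading 60 -> 330
BK 3: (4.5,7.794) -> (1.902,9.294) [heading=330, draw]
REPEAT 2 [
  -- iteration 1/2 --
  FD 1: (1.902,9.294) -> (2.768,8.794) [heading=330, draw]
  LT 247: heading 330 -> 217
  LT 55: heading 217 -> 272
  RT 45: heading 272 -> 227
  -- iteration 2/2 --
  FD 1: (2.768,8.794) -> (2.086,8.063) [heading=227, draw]
  LT 247: heading 227 -> 114
  LT 55: heading 114 -> 169
  RT 45: heading 169 -> 124
]
LT 108: heading 124 -> 232
FD 15: (2.086,8.063) -> (-7.149,-3.757) [heading=232, draw]
LT 45: heading 232 -> 277
RT 45: heading 277 -> 232
Final: pos=(-7.149,-3.757), heading=232, 5 segment(s) drawn

Answer: -7.149 -3.757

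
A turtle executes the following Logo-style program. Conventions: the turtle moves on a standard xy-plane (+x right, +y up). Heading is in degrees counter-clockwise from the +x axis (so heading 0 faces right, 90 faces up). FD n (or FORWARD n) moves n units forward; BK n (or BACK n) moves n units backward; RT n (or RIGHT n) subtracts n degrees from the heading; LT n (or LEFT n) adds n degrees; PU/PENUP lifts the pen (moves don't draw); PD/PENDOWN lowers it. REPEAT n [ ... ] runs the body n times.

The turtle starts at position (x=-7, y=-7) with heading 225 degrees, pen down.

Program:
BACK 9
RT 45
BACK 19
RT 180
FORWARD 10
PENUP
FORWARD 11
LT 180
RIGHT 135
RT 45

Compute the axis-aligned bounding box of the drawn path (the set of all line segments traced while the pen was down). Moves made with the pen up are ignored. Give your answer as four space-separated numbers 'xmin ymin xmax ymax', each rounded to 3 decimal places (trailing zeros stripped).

Executing turtle program step by step:
Start: pos=(-7,-7), heading=225, pen down
BK 9: (-7,-7) -> (-0.636,-0.636) [heading=225, draw]
RT 45: heading 225 -> 180
BK 19: (-0.636,-0.636) -> (18.364,-0.636) [heading=180, draw]
RT 180: heading 180 -> 0
FD 10: (18.364,-0.636) -> (28.364,-0.636) [heading=0, draw]
PU: pen up
FD 11: (28.364,-0.636) -> (39.364,-0.636) [heading=0, move]
LT 180: heading 0 -> 180
RT 135: heading 180 -> 45
RT 45: heading 45 -> 0
Final: pos=(39.364,-0.636), heading=0, 3 segment(s) drawn

Segment endpoints: x in {-7, -0.636, 18.364, 28.364}, y in {-7, -0.636, -0.636}
xmin=-7, ymin=-7, xmax=28.364, ymax=-0.636

Answer: -7 -7 28.364 -0.636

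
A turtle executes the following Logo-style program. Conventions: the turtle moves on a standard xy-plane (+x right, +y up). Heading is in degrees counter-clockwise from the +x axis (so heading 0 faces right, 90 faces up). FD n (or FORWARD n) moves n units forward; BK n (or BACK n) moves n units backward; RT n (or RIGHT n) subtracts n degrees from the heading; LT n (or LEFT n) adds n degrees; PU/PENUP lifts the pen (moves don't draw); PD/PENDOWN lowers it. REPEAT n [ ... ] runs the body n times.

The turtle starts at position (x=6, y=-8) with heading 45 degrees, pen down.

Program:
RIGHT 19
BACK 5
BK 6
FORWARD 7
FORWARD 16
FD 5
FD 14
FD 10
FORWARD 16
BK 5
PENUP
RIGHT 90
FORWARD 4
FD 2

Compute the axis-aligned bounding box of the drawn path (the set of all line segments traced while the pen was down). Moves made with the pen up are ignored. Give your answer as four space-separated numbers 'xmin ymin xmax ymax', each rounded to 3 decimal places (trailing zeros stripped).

Executing turtle program step by step:
Start: pos=(6,-8), heading=45, pen down
RT 19: heading 45 -> 26
BK 5: (6,-8) -> (1.506,-10.192) [heading=26, draw]
BK 6: (1.506,-10.192) -> (-3.887,-12.822) [heading=26, draw]
FD 7: (-3.887,-12.822) -> (2.405,-9.753) [heading=26, draw]
FD 16: (2.405,-9.753) -> (16.786,-2.74) [heading=26, draw]
FD 5: (16.786,-2.74) -> (21.279,-0.548) [heading=26, draw]
FD 14: (21.279,-0.548) -> (33.863,5.59) [heading=26, draw]
FD 10: (33.863,5.59) -> (42.851,9.973) [heading=26, draw]
FD 16: (42.851,9.973) -> (57.231,16.987) [heading=26, draw]
BK 5: (57.231,16.987) -> (52.737,14.795) [heading=26, draw]
PU: pen up
RT 90: heading 26 -> 296
FD 4: (52.737,14.795) -> (54.491,11.2) [heading=296, move]
FD 2: (54.491,11.2) -> (55.368,9.403) [heading=296, move]
Final: pos=(55.368,9.403), heading=296, 9 segment(s) drawn

Segment endpoints: x in {-3.887, 1.506, 2.405, 6, 16.786, 21.279, 33.863, 42.851, 52.737, 57.231}, y in {-12.822, -10.192, -9.753, -8, -2.74, -0.548, 5.59, 9.973, 14.795, 16.987}
xmin=-3.887, ymin=-12.822, xmax=57.231, ymax=16.987

Answer: -3.887 -12.822 57.231 16.987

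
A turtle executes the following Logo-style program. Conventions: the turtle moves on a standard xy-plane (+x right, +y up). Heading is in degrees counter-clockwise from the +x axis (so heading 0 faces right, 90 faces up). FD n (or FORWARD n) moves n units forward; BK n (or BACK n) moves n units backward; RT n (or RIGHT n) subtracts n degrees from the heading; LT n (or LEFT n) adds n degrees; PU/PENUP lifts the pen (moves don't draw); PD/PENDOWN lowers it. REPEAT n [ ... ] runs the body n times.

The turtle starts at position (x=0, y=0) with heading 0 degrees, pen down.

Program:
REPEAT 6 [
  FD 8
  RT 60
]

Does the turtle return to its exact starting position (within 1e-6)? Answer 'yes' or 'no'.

Executing turtle program step by step:
Start: pos=(0,0), heading=0, pen down
REPEAT 6 [
  -- iteration 1/6 --
  FD 8: (0,0) -> (8,0) [heading=0, draw]
  RT 60: heading 0 -> 300
  -- iteration 2/6 --
  FD 8: (8,0) -> (12,-6.928) [heading=300, draw]
  RT 60: heading 300 -> 240
  -- iteration 3/6 --
  FD 8: (12,-6.928) -> (8,-13.856) [heading=240, draw]
  RT 60: heading 240 -> 180
  -- iteration 4/6 --
  FD 8: (8,-13.856) -> (0,-13.856) [heading=180, draw]
  RT 60: heading 180 -> 120
  -- iteration 5/6 --
  FD 8: (0,-13.856) -> (-4,-6.928) [heading=120, draw]
  RT 60: heading 120 -> 60
  -- iteration 6/6 --
  FD 8: (-4,-6.928) -> (0,0) [heading=60, draw]
  RT 60: heading 60 -> 0
]
Final: pos=(0,0), heading=0, 6 segment(s) drawn

Start position: (0, 0)
Final position: (0, 0)
Distance = 0; < 1e-6 -> CLOSED

Answer: yes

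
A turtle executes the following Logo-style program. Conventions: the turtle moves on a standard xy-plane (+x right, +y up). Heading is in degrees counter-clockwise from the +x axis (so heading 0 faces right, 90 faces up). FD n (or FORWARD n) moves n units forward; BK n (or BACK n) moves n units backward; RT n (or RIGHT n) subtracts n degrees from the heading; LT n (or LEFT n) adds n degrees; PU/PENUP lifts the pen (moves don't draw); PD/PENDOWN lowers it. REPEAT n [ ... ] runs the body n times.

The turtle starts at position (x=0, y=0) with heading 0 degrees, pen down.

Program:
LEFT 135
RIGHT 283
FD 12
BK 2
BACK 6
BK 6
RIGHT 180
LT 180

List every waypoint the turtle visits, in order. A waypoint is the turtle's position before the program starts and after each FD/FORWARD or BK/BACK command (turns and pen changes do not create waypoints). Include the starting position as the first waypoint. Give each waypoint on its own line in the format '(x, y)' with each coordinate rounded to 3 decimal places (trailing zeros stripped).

Answer: (0, 0)
(-10.177, -6.359)
(-8.48, -5.299)
(-3.392, -2.12)
(1.696, 1.06)

Derivation:
Executing turtle program step by step:
Start: pos=(0,0), heading=0, pen down
LT 135: heading 0 -> 135
RT 283: heading 135 -> 212
FD 12: (0,0) -> (-10.177,-6.359) [heading=212, draw]
BK 2: (-10.177,-6.359) -> (-8.48,-5.299) [heading=212, draw]
BK 6: (-8.48,-5.299) -> (-3.392,-2.12) [heading=212, draw]
BK 6: (-3.392,-2.12) -> (1.696,1.06) [heading=212, draw]
RT 180: heading 212 -> 32
LT 180: heading 32 -> 212
Final: pos=(1.696,1.06), heading=212, 4 segment(s) drawn
Waypoints (5 total):
(0, 0)
(-10.177, -6.359)
(-8.48, -5.299)
(-3.392, -2.12)
(1.696, 1.06)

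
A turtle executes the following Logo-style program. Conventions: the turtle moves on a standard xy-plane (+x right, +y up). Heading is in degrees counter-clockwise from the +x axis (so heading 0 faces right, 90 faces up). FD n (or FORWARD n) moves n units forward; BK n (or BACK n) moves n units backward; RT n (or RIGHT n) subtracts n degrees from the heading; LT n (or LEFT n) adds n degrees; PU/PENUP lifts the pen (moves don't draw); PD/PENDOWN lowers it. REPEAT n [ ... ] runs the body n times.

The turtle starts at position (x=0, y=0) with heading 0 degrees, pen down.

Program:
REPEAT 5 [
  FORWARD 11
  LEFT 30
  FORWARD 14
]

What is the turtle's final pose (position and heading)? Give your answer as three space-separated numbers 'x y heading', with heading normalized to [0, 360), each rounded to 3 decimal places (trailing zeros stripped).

Answer: 20.526 87.801 150

Derivation:
Executing turtle program step by step:
Start: pos=(0,0), heading=0, pen down
REPEAT 5 [
  -- iteration 1/5 --
  FD 11: (0,0) -> (11,0) [heading=0, draw]
  LT 30: heading 0 -> 30
  FD 14: (11,0) -> (23.124,7) [heading=30, draw]
  -- iteration 2/5 --
  FD 11: (23.124,7) -> (32.651,12.5) [heading=30, draw]
  LT 30: heading 30 -> 60
  FD 14: (32.651,12.5) -> (39.651,24.624) [heading=60, draw]
  -- iteration 3/5 --
  FD 11: (39.651,24.624) -> (45.151,34.151) [heading=60, draw]
  LT 30: heading 60 -> 90
  FD 14: (45.151,34.151) -> (45.151,48.151) [heading=90, draw]
  -- iteration 4/5 --
  FD 11: (45.151,48.151) -> (45.151,59.151) [heading=90, draw]
  LT 30: heading 90 -> 120
  FD 14: (45.151,59.151) -> (38.151,71.275) [heading=120, draw]
  -- iteration 5/5 --
  FD 11: (38.151,71.275) -> (32.651,80.801) [heading=120, draw]
  LT 30: heading 120 -> 150
  FD 14: (32.651,80.801) -> (20.526,87.801) [heading=150, draw]
]
Final: pos=(20.526,87.801), heading=150, 10 segment(s) drawn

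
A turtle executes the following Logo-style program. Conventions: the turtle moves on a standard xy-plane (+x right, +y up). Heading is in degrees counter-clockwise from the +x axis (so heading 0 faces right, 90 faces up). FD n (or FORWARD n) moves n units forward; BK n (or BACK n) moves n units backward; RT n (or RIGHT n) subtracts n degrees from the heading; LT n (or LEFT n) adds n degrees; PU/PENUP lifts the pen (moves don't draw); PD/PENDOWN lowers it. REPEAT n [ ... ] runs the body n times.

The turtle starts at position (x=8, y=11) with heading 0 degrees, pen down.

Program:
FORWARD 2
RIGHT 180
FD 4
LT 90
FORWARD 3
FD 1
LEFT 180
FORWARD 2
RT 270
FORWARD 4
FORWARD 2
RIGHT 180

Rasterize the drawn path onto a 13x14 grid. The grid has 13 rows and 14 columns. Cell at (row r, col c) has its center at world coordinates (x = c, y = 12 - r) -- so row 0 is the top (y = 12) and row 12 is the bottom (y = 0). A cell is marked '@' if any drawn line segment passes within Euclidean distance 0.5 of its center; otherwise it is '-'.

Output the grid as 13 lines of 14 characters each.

Segment 0: (8,11) -> (10,11)
Segment 1: (10,11) -> (6,11)
Segment 2: (6,11) -> (6,8)
Segment 3: (6,8) -> (6,7)
Segment 4: (6,7) -> (6,9)
Segment 5: (6,9) -> (2,9)
Segment 6: (2,9) -> (0,9)

Answer: --------------
------@@@@@---
------@-------
@@@@@@@-------
------@-------
------@-------
--------------
--------------
--------------
--------------
--------------
--------------
--------------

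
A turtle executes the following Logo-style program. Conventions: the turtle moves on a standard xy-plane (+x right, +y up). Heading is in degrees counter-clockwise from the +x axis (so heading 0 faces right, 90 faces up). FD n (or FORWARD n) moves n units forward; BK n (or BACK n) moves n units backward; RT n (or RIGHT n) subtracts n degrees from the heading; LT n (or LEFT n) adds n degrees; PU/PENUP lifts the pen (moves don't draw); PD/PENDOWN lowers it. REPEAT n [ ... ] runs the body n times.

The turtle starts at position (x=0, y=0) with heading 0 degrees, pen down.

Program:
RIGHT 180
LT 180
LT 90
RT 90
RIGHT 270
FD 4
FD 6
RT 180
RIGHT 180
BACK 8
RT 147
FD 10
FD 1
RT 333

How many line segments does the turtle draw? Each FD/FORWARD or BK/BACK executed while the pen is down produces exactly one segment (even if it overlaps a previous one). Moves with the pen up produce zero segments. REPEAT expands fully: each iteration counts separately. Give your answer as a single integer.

Answer: 5

Derivation:
Executing turtle program step by step:
Start: pos=(0,0), heading=0, pen down
RT 180: heading 0 -> 180
LT 180: heading 180 -> 0
LT 90: heading 0 -> 90
RT 90: heading 90 -> 0
RT 270: heading 0 -> 90
FD 4: (0,0) -> (0,4) [heading=90, draw]
FD 6: (0,4) -> (0,10) [heading=90, draw]
RT 180: heading 90 -> 270
RT 180: heading 270 -> 90
BK 8: (0,10) -> (0,2) [heading=90, draw]
RT 147: heading 90 -> 303
FD 10: (0,2) -> (5.446,-6.387) [heading=303, draw]
FD 1: (5.446,-6.387) -> (5.991,-7.225) [heading=303, draw]
RT 333: heading 303 -> 330
Final: pos=(5.991,-7.225), heading=330, 5 segment(s) drawn
Segments drawn: 5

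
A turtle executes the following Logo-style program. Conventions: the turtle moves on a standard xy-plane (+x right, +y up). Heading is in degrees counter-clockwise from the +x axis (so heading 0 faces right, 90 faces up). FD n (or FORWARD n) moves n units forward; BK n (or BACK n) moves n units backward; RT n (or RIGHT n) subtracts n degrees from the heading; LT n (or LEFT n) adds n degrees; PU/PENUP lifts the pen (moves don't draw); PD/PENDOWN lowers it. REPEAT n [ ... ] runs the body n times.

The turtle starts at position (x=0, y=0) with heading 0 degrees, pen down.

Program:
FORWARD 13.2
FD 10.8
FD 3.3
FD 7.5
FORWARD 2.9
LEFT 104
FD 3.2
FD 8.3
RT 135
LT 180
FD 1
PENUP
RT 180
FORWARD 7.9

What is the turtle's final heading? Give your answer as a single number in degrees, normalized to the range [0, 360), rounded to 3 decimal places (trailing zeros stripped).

Executing turtle program step by step:
Start: pos=(0,0), heading=0, pen down
FD 13.2: (0,0) -> (13.2,0) [heading=0, draw]
FD 10.8: (13.2,0) -> (24,0) [heading=0, draw]
FD 3.3: (24,0) -> (27.3,0) [heading=0, draw]
FD 7.5: (27.3,0) -> (34.8,0) [heading=0, draw]
FD 2.9: (34.8,0) -> (37.7,0) [heading=0, draw]
LT 104: heading 0 -> 104
FD 3.2: (37.7,0) -> (36.926,3.105) [heading=104, draw]
FD 8.3: (36.926,3.105) -> (34.918,11.158) [heading=104, draw]
RT 135: heading 104 -> 329
LT 180: heading 329 -> 149
FD 1: (34.918,11.158) -> (34.061,11.673) [heading=149, draw]
PU: pen up
RT 180: heading 149 -> 329
FD 7.9: (34.061,11.673) -> (40.832,7.605) [heading=329, move]
Final: pos=(40.832,7.605), heading=329, 8 segment(s) drawn

Answer: 329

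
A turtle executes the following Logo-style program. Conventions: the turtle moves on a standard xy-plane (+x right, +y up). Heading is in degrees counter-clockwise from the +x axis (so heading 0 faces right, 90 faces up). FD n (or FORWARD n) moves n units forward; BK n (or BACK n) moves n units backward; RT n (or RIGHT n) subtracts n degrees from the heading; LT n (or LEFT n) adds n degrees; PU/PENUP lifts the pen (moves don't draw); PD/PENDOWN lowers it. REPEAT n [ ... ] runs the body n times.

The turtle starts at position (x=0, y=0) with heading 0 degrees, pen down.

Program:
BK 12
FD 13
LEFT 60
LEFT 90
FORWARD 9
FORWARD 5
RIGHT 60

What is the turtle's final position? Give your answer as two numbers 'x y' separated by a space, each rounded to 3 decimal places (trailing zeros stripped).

Executing turtle program step by step:
Start: pos=(0,0), heading=0, pen down
BK 12: (0,0) -> (-12,0) [heading=0, draw]
FD 13: (-12,0) -> (1,0) [heading=0, draw]
LT 60: heading 0 -> 60
LT 90: heading 60 -> 150
FD 9: (1,0) -> (-6.794,4.5) [heading=150, draw]
FD 5: (-6.794,4.5) -> (-11.124,7) [heading=150, draw]
RT 60: heading 150 -> 90
Final: pos=(-11.124,7), heading=90, 4 segment(s) drawn

Answer: -11.124 7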